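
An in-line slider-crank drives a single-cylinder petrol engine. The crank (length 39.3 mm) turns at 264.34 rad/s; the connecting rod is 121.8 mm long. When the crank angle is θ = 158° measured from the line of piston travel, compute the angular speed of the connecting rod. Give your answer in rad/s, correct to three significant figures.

79.7

ω = 264.3 rad/s
The rod makes angle φ with the slider axis where L sinφ = r sinθ; differentiating, L cosφ·φ̇ = r ω cosθ.
L cosφ = √(L² − r² sin²θ) = 0.12091 m.
|ω_rod| = r ω |cosθ| / √(L² − r² sin²θ) = 0.0393·264.3·0.92718/0.12091 = 79.665 rad/s.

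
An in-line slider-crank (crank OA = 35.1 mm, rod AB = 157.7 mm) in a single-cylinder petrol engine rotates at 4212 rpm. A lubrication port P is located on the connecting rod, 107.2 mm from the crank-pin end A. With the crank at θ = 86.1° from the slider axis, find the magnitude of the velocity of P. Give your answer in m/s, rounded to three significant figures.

ω = 441.1 rad/s.  Crank-pin speed |V_A| = rω = 15.482 m/s, perpendicular to OA.
Rod angle: sinφ = −(r/L) sinθ ⇒ φ = -12.830°; ω_rod = −rω cosθ/√(L²−r²sin²θ) = -6.8482 rad/s.
V_P = V_A + ω_rod × AP, with AP = 0.1072 m along the rod.
Components: V_Px = −rω sinθ − a·ω_rod·sinφ = -15.609 m/s;  V_Py = rω cosθ + a·ω_rod·cosφ = +0.3372 m/s.
|V_P| = √(V_Px² + V_Py²) = 15.613 m/s.

15.6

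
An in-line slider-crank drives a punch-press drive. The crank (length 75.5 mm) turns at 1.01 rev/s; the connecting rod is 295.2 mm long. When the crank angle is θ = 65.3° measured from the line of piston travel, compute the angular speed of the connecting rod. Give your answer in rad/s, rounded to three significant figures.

ω = 6.346 rad/s (converted from 1.01 rev/s).
The rod makes angle φ with the slider axis where L sinφ = r sinθ; differentiating, L cosφ·φ̇ = r ω cosθ.
L cosφ = √(L² − r² sin²θ) = 0.28712 m.
|ω_rod| = r ω |cosθ| / √(L² − r² sin²θ) = 0.0755·6.346·0.41787/0.28712 = 0.6973 rad/s.

0.697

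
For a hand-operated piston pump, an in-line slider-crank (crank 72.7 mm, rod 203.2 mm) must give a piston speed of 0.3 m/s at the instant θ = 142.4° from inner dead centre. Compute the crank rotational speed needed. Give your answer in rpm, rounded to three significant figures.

For an in-line slider-crank, |v_piston| = rω|sinθ|·[1 + r cosθ/√(L² − r² sin²θ)].
With r = 0.0727 m, L = 0.2032 m, θ = 142.4°: the bracketed kinematic factor |dx/dθ| = 0.031473 m.
ω = v/|dx/dθ| = 0.3/0.031473 = 9.5319 rad/s.
N = 60ω/(2π) = 91.023 rpm.

91.0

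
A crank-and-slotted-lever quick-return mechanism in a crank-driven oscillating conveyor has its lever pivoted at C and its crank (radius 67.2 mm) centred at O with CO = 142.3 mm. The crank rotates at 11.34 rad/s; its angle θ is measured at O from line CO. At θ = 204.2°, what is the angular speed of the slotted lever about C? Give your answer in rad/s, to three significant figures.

ω = 11.34 rad/s
Crank pin A relative to C: A = (d + r cosθ, r sinθ); lever angle φ = atan2(r sinθ, d + r cosθ).
Differentiating tanφ: φ̇ = rω(d cosθ + r)/(d² + r² + 2dr cosθ).
d² + r² + 2dr cosθ = |CA|² = 0.00732072 m²;  d cosθ + r = -0.062595 m.
|ω_lever| = |0.0672·11.34·-0.062595| / 0.00732072 = 6.5158 rad/s.

6.52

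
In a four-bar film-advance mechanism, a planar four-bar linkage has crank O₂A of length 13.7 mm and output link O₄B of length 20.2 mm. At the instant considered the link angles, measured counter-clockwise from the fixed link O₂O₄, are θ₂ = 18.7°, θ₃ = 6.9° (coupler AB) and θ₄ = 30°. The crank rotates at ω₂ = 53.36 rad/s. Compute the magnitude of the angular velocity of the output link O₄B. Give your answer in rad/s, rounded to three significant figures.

ω₂ = 53.36 rad/s
Differentiating the loop-closure r₂e^{iθ₂}+r₃e^{iθ₃}=r₁+r₄e^{iθ₄} gives r₂ω₂e^{iθ₂}+r₃ω₃e^{iθ₃}=r₄ω₄e^{iθ₄}.
Eliminating the other unknown: ω₄ = r₂ω₂ sin(θ₂−θ₃) / [r₄ sin(θ₄−θ₃)].
Numerator sine = +0.20450; denominator sine = +0.39234.
Result = 0.0137·53.36·(+0.20450) / (0.0202·(+0.39234)) = +18.863 rad/s; magnitude 18.863 rad/s.

18.9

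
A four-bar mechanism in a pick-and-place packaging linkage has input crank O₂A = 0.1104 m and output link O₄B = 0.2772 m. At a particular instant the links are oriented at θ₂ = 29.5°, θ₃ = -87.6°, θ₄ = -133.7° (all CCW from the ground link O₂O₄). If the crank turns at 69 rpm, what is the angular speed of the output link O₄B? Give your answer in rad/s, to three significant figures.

ω₂ = 7.226 rad/s (from 69 rpm).
Differentiating the loop-closure r₂e^{iθ₂}+r₃e^{iθ₃}=r₁+r₄e^{iθ₄} gives r₂ω₂e^{iθ₂}+r₃ω₃e^{iθ₃}=r₄ω₄e^{iθ₄}.
Eliminating the other unknown: ω₄ = r₂ω₂ sin(θ₂−θ₃) / [r₄ sin(θ₄−θ₃)].
Numerator sine = +0.89021; denominator sine = -0.72055.
Result = 0.1104·7.226·(+0.89021) / (0.2772·(-0.72055)) = -3.5554 rad/s; magnitude 3.5554 rad/s.

3.56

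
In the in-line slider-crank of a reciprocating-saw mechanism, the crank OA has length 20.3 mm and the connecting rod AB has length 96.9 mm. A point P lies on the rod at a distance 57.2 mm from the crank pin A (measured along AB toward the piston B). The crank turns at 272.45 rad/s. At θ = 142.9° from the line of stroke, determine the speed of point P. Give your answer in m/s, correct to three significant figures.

3.51

ω = 272.4 rad/s.  Crank-pin speed |V_A| = rω = 5.5307 m/s, perpendicular to OA.
Rod angle: sinφ = −(r/L) sinθ ⇒ φ = -7.260°; ω_rod = −rω cosθ/√(L²−r²sin²θ) = +45.891 rad/s.
V_P = V_A + ω_rod × AP, with AP = 0.0572 m along the rod.
Components: V_Px = −rω sinθ − a·ω_rod·sinφ = -3.0045 m/s;  V_Py = rω cosθ + a·ω_rod·cosφ = -1.8073 m/s.
|V_P| = √(V_Px² + V_Py²) = 3.5062 m/s.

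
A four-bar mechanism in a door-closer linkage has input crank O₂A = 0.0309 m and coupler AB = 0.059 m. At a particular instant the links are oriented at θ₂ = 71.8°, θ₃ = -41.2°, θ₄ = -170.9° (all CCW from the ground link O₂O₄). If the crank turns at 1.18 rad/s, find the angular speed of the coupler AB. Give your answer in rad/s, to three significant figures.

ω₂ = 1.18 rad/s
Differentiating the loop-closure r₂e^{iθ₂}+r₃e^{iθ₃}=r₁+r₄e^{iθ₄} gives r₂ω₂e^{iθ₂}+r₃ω₃e^{iθ₃}=r₄ω₄e^{iθ₄}.
Eliminating the other unknown: ω₃ = r₂ω₂ sin(θ₄−θ₂) / [r₃ sin(θ₃−θ₄)].
Numerator sine = +0.88862; denominator sine = +0.76940.
Result = 0.0309·1.18·(+0.88862) / (0.059·(+0.76940)) = +0.71376 rad/s; magnitude 0.71376 rad/s.

0.714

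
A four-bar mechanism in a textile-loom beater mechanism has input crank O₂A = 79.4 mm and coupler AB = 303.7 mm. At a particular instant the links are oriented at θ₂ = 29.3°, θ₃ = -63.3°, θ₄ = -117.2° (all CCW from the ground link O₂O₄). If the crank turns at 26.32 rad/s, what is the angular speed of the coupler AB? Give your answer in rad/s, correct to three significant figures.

ω₂ = 26.32 rad/s
Differentiating the loop-closure r₂e^{iθ₂}+r₃e^{iθ₃}=r₁+r₄e^{iθ₄} gives r₂ω₂e^{iθ₂}+r₃ω₃e^{iθ₃}=r₄ω₄e^{iθ₄}.
Eliminating the other unknown: ω₃ = r₂ω₂ sin(θ₄−θ₂) / [r₃ sin(θ₃−θ₄)].
Numerator sine = -0.55194; denominator sine = +0.80799.
Result = 0.0794·26.32·(-0.55194) / (0.3037·(+0.80799)) = -4.7005 rad/s; magnitude 4.7005 rad/s.

4.70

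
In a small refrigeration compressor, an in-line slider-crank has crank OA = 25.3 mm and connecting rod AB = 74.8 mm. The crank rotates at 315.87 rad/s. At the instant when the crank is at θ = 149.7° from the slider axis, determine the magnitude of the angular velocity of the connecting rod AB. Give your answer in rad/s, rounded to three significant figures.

93.6

ω = 315.9 rad/s
The rod makes angle φ with the slider axis where L sinφ = r sinθ; differentiating, L cosφ·φ̇ = r ω cosθ.
L cosφ = √(L² − r² sin²θ) = 0.073703 m.
|ω_rod| = r ω |cosθ| / √(L² − r² sin²θ) = 0.0253·315.9·0.86340/0.073703 = 93.617 rad/s.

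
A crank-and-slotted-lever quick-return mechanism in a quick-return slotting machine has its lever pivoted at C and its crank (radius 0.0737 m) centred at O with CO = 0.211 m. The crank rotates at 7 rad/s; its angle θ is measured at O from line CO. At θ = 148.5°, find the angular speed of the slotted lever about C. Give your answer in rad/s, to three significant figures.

2.34

ω = 7 rad/s
Crank pin A relative to C: A = (d + r cosθ, r sinθ); lever angle φ = atan2(r sinθ, d + r cosθ).
Differentiating tanφ: φ̇ = rω(d cosθ + r)/(d² + r² + 2dr cosθ).
d² + r² + 2dr cosθ = |CA|² = 0.0234344 m²;  d cosθ + r = -0.10621 m.
|ω_lever| = |0.0737·7·-0.10621| / 0.0234344 = 2.3381 rad/s.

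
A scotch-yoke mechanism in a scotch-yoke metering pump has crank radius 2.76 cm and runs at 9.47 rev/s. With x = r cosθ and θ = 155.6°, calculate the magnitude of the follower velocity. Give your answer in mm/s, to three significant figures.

678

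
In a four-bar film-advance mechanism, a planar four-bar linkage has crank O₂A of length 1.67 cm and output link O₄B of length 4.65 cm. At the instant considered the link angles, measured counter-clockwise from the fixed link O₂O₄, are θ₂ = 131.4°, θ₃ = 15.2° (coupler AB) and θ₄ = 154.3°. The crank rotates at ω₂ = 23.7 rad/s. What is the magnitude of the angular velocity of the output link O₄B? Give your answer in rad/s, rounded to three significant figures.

11.7

ω₂ = 23.7 rad/s
Differentiating the loop-closure r₂e^{iθ₂}+r₃e^{iθ₃}=r₁+r₄e^{iθ₄} gives r₂ω₂e^{iθ₂}+r₃ω₃e^{iθ₃}=r₄ω₄e^{iθ₄}.
Eliminating the other unknown: ω₄ = r₂ω₂ sin(θ₂−θ₃) / [r₄ sin(θ₄−θ₃)].
Numerator sine = +0.89726; denominator sine = +0.65474.
Result = 0.0167·23.7·(+0.89726) / (0.0465·(+0.65474)) = +11.664 rad/s; magnitude 11.664 rad/s.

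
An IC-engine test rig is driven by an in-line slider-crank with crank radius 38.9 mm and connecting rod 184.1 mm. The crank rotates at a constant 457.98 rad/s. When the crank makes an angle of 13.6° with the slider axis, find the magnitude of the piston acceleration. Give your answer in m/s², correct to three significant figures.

ω = 458 rad/s
x(θ) = r cosθ + √(L² − r² sin²θ); with ω constant, a = ω²·d²x/dθ².
d²x/dθ² = −r cosθ − r²(cos2θ)/√u − r⁴ sin²2θ/(4u^{3/2}),  u = L² − r² sin²θ = 0.0338091 m².
Substituting r = 0.0389 m, L = 0.1841 m, θ = 13.6°: d²x/dθ² = -0.045148 m.
a = ω²·d²x/dθ² = (458)²·(-0.045148) = -9469.6 m/s²;  |a| = 9469.6 m/s².

9470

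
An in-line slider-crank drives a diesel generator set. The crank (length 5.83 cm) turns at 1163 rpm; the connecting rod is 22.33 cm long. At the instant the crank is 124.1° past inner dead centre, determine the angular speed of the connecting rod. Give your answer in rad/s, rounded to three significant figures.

ω = 121.8 rad/s (converted from 1163 rpm).
The rod makes angle φ with the slider axis where L sinφ = r sinθ; differentiating, L cosφ·φ̇ = r ω cosθ.
L cosφ = √(L² − r² sin²θ) = 0.21802 m.
|ω_rod| = r ω |cosθ| / √(L² − r² sin²θ) = 0.0583·121.8·0.56064/0.21802 = 18.259 rad/s.

18.3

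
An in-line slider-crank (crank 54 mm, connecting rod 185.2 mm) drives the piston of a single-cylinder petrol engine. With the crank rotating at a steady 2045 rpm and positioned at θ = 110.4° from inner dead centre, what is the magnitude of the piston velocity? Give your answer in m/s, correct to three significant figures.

ω = 2π·2045/60 = 214.2 rad/s
For an in-line slider-crank, x = r cosθ + √(L² − r² sin²θ), so v = −rω sinθ·[1 + r cosθ/√(L² − r² sin²θ)].
With r = 0.054 m, L = 0.1852 m, θ = 110.4°: √(L² − r² sin²θ) = 0.17815 m.
v = −0.054·214.2·0.93728·[1 + 0.054·-0.34857/0.17815] = -9.6937 m/s.
|v| = 9.6937 m/s.

9.69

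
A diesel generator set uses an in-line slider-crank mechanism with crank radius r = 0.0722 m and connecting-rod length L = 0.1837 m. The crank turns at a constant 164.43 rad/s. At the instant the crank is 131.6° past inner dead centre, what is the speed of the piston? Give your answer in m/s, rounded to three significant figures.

6.45

ω = 164.4 rad/s
For an in-line slider-crank, x = r cosθ + √(L² − r² sin²θ), so v = −rω sinθ·[1 + r cosθ/√(L² − r² sin²θ)].
With r = 0.0722 m, L = 0.1837 m, θ = 131.6°: √(L² − r² sin²θ) = 0.17559 m.
v = −0.0722·164.4·0.74780·[1 + 0.0722·-0.66393/0.17559] = -6.4541 m/s.
|v| = 6.4541 m/s.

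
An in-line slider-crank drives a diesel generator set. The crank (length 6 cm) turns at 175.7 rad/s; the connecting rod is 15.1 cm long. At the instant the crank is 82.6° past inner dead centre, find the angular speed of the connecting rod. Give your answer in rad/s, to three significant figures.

ω = 175.7 rad/s
The rod makes angle φ with the slider axis where L sinφ = r sinθ; differentiating, L cosφ·φ̇ = r ω cosθ.
L cosφ = √(L² − r² sin²θ) = 0.13878 m.
|ω_rod| = r ω |cosθ| / √(L² − r² sin²θ) = 0.06·175.7·0.12880/0.13878 = 9.7834 rad/s.

9.78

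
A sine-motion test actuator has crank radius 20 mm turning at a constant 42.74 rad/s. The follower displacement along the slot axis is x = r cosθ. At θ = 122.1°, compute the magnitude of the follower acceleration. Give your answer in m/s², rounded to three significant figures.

19.4

ω = 42.74 rad/s
x = r cosθ ⇒ ẍ = −rω² cosθ (ω constant).
|a| = rω²|cosθ| = 0.02·(42.74)²·|cos 122.1°| = 19.414 m/s².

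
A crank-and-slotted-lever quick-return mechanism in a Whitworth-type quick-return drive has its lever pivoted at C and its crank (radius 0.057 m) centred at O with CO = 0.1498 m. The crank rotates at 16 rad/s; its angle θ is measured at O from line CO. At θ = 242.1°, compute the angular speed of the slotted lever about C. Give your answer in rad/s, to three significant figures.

0.675

ω = 16 rad/s
Crank pin A relative to C: A = (d + r cosθ, r sinθ); lever angle φ = atan2(r sinθ, d + r cosθ).
Differentiating tanφ: φ̇ = rω(d cosθ + r)/(d² + r² + 2dr cosθ).
d² + r² + 2dr cosθ = |CA|² = 0.0176981 m²;  d cosθ + r = -0.013096 m.
|ω_lever| = |0.057·16·-0.013096| / 0.0176981 = 0.67484 rad/s.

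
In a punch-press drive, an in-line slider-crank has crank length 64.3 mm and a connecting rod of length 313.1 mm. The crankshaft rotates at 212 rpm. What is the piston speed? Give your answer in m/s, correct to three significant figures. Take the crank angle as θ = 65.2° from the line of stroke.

ω = 2π·212/60 = 22.2 rad/s
For an in-line slider-crank, x = r cosθ + √(L² − r² sin²θ), so v = −rω sinθ·[1 + r cosθ/√(L² − r² sin²θ)].
With r = 0.0643 m, L = 0.3131 m, θ = 65.2°: √(L² − r² sin²θ) = 0.30761 m.
v = −0.0643·22.2·0.90778·[1 + 0.0643·0.41945/0.30761] = -1.4095 m/s.
|v| = 1.4095 m/s.

1.41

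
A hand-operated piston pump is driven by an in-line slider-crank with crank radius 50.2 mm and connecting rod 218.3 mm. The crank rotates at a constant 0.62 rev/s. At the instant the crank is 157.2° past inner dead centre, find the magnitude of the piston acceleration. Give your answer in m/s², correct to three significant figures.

ω = 2π·0.62 = 3.896 rad/s
x(θ) = r cosθ + √(L² − r² sin²θ); with ω constant, a = ω²·d²x/dθ².
d²x/dθ² = −r cosθ − r²(cos2θ)/√u − r⁴ sin²2θ/(4u^{3/2}),  u = L² − r² sin²θ = 0.0472765 m².
Substituting r = 0.0502 m, L = 0.2183 m, θ = 157.2°: d²x/dθ² = +0.03809 m.
a = ω²·d²x/dθ² = (3.896)²·(+0.03809) = +0.57803 m/s²;  |a| = 0.57803 m/s².

0.578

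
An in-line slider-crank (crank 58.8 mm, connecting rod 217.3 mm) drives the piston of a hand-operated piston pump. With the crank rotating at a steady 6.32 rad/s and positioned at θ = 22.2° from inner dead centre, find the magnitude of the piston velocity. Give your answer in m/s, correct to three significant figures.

ω = 6.32 rad/s
For an in-line slider-crank, x = r cosθ + √(L² − r² sin²θ), so v = −rω sinθ·[1 + r cosθ/√(L² − r² sin²θ)].
With r = 0.0588 m, L = 0.2173 m, θ = 22.2°: √(L² − r² sin²θ) = 0.21616 m.
v = −0.0588·6.32·0.37784·[1 + 0.0588·0.92587/0.21616] = -0.17577 m/s.
|v| = 0.17577 m/s.

0.176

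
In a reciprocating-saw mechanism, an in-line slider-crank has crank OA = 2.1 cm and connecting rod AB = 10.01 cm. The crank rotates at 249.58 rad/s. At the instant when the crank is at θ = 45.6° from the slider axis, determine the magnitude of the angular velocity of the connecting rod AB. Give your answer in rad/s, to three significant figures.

37.1

ω = 249.6 rad/s
The rod makes angle φ with the slider axis where L sinφ = r sinθ; differentiating, L cosφ·φ̇ = r ω cosθ.
L cosφ = √(L² − r² sin²θ) = 0.098969 m.
|ω_rod| = r ω |cosθ| / √(L² − r² sin²θ) = 0.021·249.6·0.69966/0.098969 = 37.053 rad/s.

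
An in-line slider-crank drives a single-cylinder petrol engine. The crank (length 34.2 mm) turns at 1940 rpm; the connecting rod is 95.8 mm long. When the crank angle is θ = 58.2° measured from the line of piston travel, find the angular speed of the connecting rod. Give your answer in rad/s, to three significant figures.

40.1

ω = 203.2 rad/s (converted from 1940 rpm).
The rod makes angle φ with the slider axis where L sinφ = r sinθ; differentiating, L cosφ·φ̇ = r ω cosθ.
L cosφ = √(L² − r² sin²θ) = 0.091284 m.
|ω_rod| = r ω |cosθ| / √(L² − r² sin²θ) = 0.0342·203.2·0.52696/0.091284 = 40.108 rad/s.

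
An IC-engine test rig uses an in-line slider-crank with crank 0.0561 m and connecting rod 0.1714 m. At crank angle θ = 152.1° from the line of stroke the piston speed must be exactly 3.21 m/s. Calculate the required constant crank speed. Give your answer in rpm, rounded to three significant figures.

1650

For an in-line slider-crank, |v_piston| = rω|sinθ|·[1 + r cosθ/√(L² − r² sin²θ)].
With r = 0.0561 m, L = 0.1714 m, θ = 152.1°: the bracketed kinematic factor |dx/dθ| = 0.018567 m.
ω = v/|dx/dθ| = 3.21/0.018567 = 172.89 rad/s.
N = 60ω/(2π) = 1651 rpm.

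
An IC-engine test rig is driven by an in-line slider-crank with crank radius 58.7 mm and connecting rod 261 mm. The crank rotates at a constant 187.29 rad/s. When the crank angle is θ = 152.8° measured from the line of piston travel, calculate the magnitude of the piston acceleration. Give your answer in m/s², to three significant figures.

1560

ω = 187.3 rad/s
x(θ) = r cosθ + √(L² − r² sin²θ); with ω constant, a = ω²·d²x/dθ².
d²x/dθ² = −r cosθ − r²(cos2θ)/√u − r⁴ sin²2θ/(4u^{3/2}),  u = L² − r² sin²θ = 0.0674011 m².
Substituting r = 0.0587 m, L = 0.261 m, θ = 152.8°: d²x/dθ² = +0.044371 m.
a = ω²·d²x/dθ² = (187.3)²·(+0.044371) = +1556.4 m/s²;  |a| = 1556.4 m/s².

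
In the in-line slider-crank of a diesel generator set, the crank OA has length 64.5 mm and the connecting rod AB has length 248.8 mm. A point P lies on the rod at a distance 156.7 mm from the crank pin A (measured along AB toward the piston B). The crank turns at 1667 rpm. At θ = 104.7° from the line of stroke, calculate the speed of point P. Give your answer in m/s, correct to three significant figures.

ω = 174.6 rad/s.  Crank-pin speed |V_A| = rω = 11.26 m/s, perpendicular to OA.
Rod angle: sinφ = −(r/L) sinθ ⇒ φ = -14.522°; ω_rod = −rω cosθ/√(L²−r²sin²θ) = +11.863 rad/s.
V_P = V_A + ω_rod × AP, with AP = 0.1567 m along the rod.
Components: V_Px = −rω sinθ − a·ω_rod·sinφ = -10.425 m/s;  V_Py = rω cosθ + a·ω_rod·cosφ = -1.0577 m/s.
|V_P| = √(V_Px² + V_Py²) = 10.478 m/s.

10.5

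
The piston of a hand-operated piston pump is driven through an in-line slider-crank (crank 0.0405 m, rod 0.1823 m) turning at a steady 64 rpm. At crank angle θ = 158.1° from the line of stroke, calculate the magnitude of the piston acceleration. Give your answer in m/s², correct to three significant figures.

ω = 2π·64/60 = 6.702 rad/s
x(θ) = r cosθ + √(L² − r² sin²θ); with ω constant, a = ω²·d²x/dθ².
d²x/dθ² = −r cosθ − r²(cos2θ)/√u − r⁴ sin²2θ/(4u^{3/2}),  u = L² − r² sin²θ = 0.0330051 m².
Substituting r = 0.0405 m, L = 0.1823 m, θ = 158.1°: d²x/dθ² = +0.031007 m.
a = ω²·d²x/dθ² = (6.702)²·(+0.031007) = +1.3928 m/s²;  |a| = 1.3928 m/s².

1.39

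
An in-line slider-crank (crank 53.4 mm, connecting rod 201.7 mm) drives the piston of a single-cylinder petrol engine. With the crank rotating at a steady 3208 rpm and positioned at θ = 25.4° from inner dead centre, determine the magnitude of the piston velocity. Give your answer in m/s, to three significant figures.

ω = 2π·3208/60 = 335.9 rad/s
For an in-line slider-crank, x = r cosθ + √(L² − r² sin²θ), so v = −rω sinθ·[1 + r cosθ/√(L² − r² sin²θ)].
With r = 0.0534 m, L = 0.2017 m, θ = 25.4°: √(L² − r² sin²θ) = 0.2004 m.
v = −0.0534·335.9·0.42894·[1 + 0.0534·0.90334/0.2004] = -9.547 m/s.
|v| = 9.547 m/s.

9.55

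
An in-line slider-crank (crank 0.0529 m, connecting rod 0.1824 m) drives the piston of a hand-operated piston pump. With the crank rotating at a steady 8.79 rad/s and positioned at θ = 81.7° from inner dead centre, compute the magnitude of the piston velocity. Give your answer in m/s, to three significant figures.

ω = 8.79 rad/s
For an in-line slider-crank, x = r cosθ + √(L² − r² sin²θ), so v = −rω sinθ·[1 + r cosθ/√(L² − r² sin²θ)].
With r = 0.0529 m, L = 0.1824 m, θ = 81.7°: √(L² − r² sin²θ) = 0.17473 m.
v = −0.0529·8.79·0.98953·[1 + 0.0529·0.14436/0.17473] = -0.48023 m/s.
|v| = 0.48023 m/s.

0.480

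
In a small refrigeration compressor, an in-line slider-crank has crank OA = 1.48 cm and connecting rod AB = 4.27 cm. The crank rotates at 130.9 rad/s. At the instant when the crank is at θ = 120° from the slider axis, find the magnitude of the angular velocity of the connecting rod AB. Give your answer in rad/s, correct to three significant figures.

23.8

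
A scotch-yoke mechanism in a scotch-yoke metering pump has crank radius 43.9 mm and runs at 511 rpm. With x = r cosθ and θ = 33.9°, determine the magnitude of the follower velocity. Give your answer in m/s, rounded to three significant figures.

1.31

ω = 53.51 rad/s (from 511 rpm).
x = r cosθ ⇒ ẋ = −rω sinθ.
|v| = rω|sinθ| = 0.0439·53.51·|sin 33.9°| = 1.3102 m/s.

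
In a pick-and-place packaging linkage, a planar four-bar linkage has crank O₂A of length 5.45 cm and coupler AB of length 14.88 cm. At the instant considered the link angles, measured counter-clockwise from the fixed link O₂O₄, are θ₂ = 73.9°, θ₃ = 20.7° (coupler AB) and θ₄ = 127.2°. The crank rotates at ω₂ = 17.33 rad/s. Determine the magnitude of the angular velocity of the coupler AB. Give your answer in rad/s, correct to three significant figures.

ω₂ = 17.33 rad/s
Differentiating the loop-closure r₂e^{iθ₂}+r₃e^{iθ₃}=r₁+r₄e^{iθ₄} gives r₂ω₂e^{iθ₂}+r₃ω₃e^{iθ₃}=r₄ω₄e^{iθ₄}.
Eliminating the other unknown: ω₃ = r₂ω₂ sin(θ₄−θ₂) / [r₃ sin(θ₃−θ₄)].
Numerator sine = +0.80178; denominator sine = -0.95882.
Result = 0.0545·17.33·(+0.80178) / (0.1488·(-0.95882)) = -5.3077 rad/s; magnitude 5.3077 rad/s.

5.31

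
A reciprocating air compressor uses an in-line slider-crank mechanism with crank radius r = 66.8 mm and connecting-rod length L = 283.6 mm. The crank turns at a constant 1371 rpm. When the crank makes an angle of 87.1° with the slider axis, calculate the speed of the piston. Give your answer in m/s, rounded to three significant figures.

ω = 2π·1371/60 = 143.6 rad/s
For an in-line slider-crank, x = r cosθ + √(L² − r² sin²θ), so v = −rω sinθ·[1 + r cosθ/√(L² − r² sin²θ)].
With r = 0.0668 m, L = 0.2836 m, θ = 87.1°: √(L² − r² sin²θ) = 0.27564 m.
v = −0.0668·143.6·0.99872·[1 + 0.0668·0.05059/0.27564] = -9.6957 m/s.
|v| = 9.6957 m/s.

9.70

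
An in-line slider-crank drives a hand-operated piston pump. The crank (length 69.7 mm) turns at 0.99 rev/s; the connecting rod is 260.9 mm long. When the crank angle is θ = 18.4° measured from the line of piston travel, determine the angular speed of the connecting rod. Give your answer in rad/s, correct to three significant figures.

1.58

ω = 6.22 rad/s (converted from 0.99 rev/s).
The rod makes angle φ with the slider axis where L sinφ = r sinθ; differentiating, L cosφ·φ̇ = r ω cosθ.
L cosφ = √(L² − r² sin²θ) = 0.25997 m.
|ω_rod| = r ω |cosθ| / √(L² − r² sin²θ) = 0.0697·6.22·0.94888/0.25997 = 1.5825 rad/s.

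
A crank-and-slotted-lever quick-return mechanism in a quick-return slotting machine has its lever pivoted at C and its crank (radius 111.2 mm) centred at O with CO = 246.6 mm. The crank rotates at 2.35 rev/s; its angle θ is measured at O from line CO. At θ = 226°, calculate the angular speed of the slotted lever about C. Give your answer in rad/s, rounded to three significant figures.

2.81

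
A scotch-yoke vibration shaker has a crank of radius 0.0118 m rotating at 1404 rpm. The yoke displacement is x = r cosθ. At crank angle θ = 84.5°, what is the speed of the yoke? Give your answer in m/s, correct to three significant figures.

1.73

ω = 147 rad/s (from 1404 rpm).
x = r cosθ ⇒ ẋ = −rω sinθ.
|v| = rω|sinθ| = 0.0118·147·|sin 84.5°| = 1.7269 m/s.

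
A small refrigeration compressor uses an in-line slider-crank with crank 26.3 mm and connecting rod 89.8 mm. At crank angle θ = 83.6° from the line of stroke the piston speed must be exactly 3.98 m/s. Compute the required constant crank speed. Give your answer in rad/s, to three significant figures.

For an in-line slider-crank, |v_piston| = rω|sinθ|·[1 + r cosθ/√(L² − r² sin²θ)].
With r = 0.0263 m, L = 0.0898 m, θ = 83.6°: the bracketed kinematic factor |dx/dθ| = 0.027028 m.
ω = v/|dx/dθ| = 3.98/0.027028 = 147.25 rad/s.

147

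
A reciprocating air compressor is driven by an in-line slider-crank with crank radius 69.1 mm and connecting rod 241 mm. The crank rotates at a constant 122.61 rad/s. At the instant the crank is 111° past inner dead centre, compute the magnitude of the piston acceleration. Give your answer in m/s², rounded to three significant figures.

599

ω = 122.6 rad/s
x(θ) = r cosθ + √(L² − r² sin²θ); with ω constant, a = ω²·d²x/dθ².
d²x/dθ² = −r cosθ − r²(cos2θ)/√u − r⁴ sin²2θ/(4u^{3/2}),  u = L² − r² sin²θ = 0.0539194 m².
Substituting r = 0.0691 m, L = 0.241 m, θ = 111°: d²x/dθ² = +0.039841 m.
a = ω²·d²x/dθ² = (122.6)²·(+0.039841) = +598.93 m/s²;  |a| = 598.93 m/s².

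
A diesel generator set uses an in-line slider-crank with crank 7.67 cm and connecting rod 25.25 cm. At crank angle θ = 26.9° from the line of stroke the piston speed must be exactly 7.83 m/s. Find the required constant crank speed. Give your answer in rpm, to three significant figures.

For an in-line slider-crank, |v_piston| = rω|sinθ|·[1 + r cosθ/√(L² − r² sin²θ)].
With r = 0.0767 m, L = 0.2525 m, θ = 26.9°: the bracketed kinematic factor |dx/dθ| = 0.044192 m.
ω = v/|dx/dθ| = 7.83/0.044192 = 177.18 rad/s.
N = 60ω/(2π) = 1691.9 rpm.

1690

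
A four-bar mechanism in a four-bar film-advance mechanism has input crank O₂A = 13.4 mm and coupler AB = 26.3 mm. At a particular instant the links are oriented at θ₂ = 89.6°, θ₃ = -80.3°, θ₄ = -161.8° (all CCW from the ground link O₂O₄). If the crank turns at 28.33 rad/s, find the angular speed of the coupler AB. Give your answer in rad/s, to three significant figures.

ω₂ = 28.33 rad/s
Differentiating the loop-closure r₂e^{iθ₂}+r₃e^{iθ₃}=r₁+r₄e^{iθ₄} gives r₂ω₂e^{iθ₂}+r₃ω₃e^{iθ₃}=r₄ω₄e^{iθ₄}.
Eliminating the other unknown: ω₃ = r₂ω₂ sin(θ₄−θ₂) / [r₃ sin(θ₃−θ₄)].
Numerator sine = +0.94777; denominator sine = +0.98902.
Result = 0.0134·28.33·(+0.94777) / (0.0263·(+0.98902)) = +13.832 rad/s; magnitude 13.832 rad/s.

13.8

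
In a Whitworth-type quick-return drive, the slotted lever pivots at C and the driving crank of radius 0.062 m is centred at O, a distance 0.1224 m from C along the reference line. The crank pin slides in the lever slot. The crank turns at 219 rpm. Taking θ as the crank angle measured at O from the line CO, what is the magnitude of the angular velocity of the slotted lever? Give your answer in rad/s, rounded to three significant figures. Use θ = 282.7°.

5.70

ω = 22.93 rad/s (from 219 rpm).
Crank pin A relative to C: A = (d + r cosθ, r sinθ); lever angle φ = atan2(r sinθ, d + r cosθ).
Differentiating tanφ: φ̇ = rω(d cosθ + r)/(d² + r² + 2dr cosθ).
d² + r² + 2dr cosθ = |CA|² = 0.0221625 m²;  d cosθ + r = +0.088909 m.
|ω_lever| = |0.062·22.93·+0.088909| / 0.0221625 = 5.7042 rad/s.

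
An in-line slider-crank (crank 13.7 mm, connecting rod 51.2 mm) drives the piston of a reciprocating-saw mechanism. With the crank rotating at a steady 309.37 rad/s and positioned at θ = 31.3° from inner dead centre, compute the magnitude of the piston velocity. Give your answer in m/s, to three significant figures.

2.71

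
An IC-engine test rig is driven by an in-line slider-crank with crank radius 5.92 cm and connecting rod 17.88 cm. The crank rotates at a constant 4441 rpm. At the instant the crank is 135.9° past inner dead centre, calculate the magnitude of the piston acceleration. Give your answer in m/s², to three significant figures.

8930

ω = 2π·4441/60 = 465.1 rad/s
x(θ) = r cosθ + √(L² − r² sin²θ); with ω constant, a = ω²·d²x/dθ².
d²x/dθ² = −r cosθ − r²(cos2θ)/√u − r⁴ sin²2θ/(4u^{3/2}),  u = L² − r² sin²θ = 0.0302722 m².
Substituting r = 0.0592 m, L = 0.1788 m, θ = 135.9°: d²x/dθ² = +0.041298 m.
a = ω²·d²x/dθ² = (465.1)²·(+0.041298) = +8932 m/s²;  |a| = 8932 m/s².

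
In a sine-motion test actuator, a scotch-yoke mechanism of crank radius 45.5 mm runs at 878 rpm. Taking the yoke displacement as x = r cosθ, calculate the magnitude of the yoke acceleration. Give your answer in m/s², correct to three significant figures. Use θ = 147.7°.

325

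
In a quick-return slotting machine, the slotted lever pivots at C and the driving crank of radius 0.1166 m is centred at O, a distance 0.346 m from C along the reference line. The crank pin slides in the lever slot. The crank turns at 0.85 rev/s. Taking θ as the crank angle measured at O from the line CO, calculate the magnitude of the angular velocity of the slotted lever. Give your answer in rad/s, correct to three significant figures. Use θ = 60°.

ω = 5.341 rad/s (from 0.85 rev/s).
Crank pin A relative to C: A = (d + r cosθ, r sinθ); lever angle φ = atan2(r sinθ, d + r cosθ).
Differentiating tanφ: φ̇ = rω(d cosθ + r)/(d² + r² + 2dr cosθ).
d² + r² + 2dr cosθ = |CA|² = 0.173655 m²;  d cosθ + r = +0.2896 m.
|ω_lever| = |0.1166·5.341·+0.2896| / 0.173655 = 1.0385 rad/s.

1.04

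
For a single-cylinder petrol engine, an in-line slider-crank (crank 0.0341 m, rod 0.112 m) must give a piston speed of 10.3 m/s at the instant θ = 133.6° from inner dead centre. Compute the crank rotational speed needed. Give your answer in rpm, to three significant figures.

For an in-line slider-crank, |v_piston| = rω|sinθ|·[1 + r cosθ/√(L² − r² sin²θ)].
With r = 0.0341 m, L = 0.112 m, θ = 133.6°: the bracketed kinematic factor |dx/dθ| = 0.019379 m.
ω = v/|dx/dθ| = 10.3/0.019379 = 531.52 rad/s.
N = 60ω/(2π) = 5075.6 rpm.

5080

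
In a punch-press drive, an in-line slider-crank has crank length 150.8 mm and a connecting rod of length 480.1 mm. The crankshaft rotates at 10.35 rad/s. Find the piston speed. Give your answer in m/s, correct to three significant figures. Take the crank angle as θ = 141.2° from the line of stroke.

0.734

ω = 10.35 rad/s
For an in-line slider-crank, x = r cosθ + √(L² − r² sin²θ), so v = −rω sinθ·[1 + r cosθ/√(L² − r² sin²θ)].
With r = 0.1508 m, L = 0.4801 m, θ = 141.2°: √(L² − r² sin²θ) = 0.47071 m.
v = −0.1508·10.35·0.62660·[1 + 0.1508·-0.77934/0.47071] = -0.73381 m/s.
|v| = 0.73381 m/s.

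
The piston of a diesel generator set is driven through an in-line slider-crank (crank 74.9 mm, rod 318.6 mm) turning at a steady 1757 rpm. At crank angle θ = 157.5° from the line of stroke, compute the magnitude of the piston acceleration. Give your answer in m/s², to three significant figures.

1920

ω = 2π·1757/60 = 184 rad/s
x(θ) = r cosθ + √(L² − r² sin²θ); with ω constant, a = ω²·d²x/dθ².
d²x/dθ² = −r cosθ − r²(cos2θ)/√u − r⁴ sin²2θ/(4u^{3/2}),  u = L² − r² sin²θ = 0.100684 m².
Substituting r = 0.0749 m, L = 0.3186 m, θ = 157.5°: d²x/dθ² = +0.056574 m.
a = ω²·d²x/dθ² = (184)²·(+0.056574) = +1915.2 m/s²;  |a| = 1915.2 m/s².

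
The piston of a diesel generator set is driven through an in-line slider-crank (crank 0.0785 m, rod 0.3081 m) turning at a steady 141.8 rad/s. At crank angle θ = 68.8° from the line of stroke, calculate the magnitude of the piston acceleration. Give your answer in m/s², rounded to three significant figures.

268

ω = 141.8 rad/s
x(θ) = r cosθ + √(L² − r² sin²θ); with ω constant, a = ω²·d²x/dθ².
d²x/dθ² = −r cosθ − r²(cos2θ)/√u − r⁴ sin²2θ/(4u^{3/2}),  u = L² − r² sin²θ = 0.0895692 m².
Substituting r = 0.0785 m, L = 0.3081 m, θ = 68.8°: d²x/dθ² = -0.013344 m.
a = ω²·d²x/dθ² = (141.8)²·(-0.013344) = -268.3 m/s²;  |a| = 268.3 m/s².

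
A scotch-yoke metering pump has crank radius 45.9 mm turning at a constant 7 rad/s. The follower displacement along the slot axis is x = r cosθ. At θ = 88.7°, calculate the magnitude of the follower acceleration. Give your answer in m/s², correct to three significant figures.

ω = 7 rad/s
x = r cosθ ⇒ ẍ = −rω² cosθ (ω constant).
|a| = rω²|cosθ| = 0.0459·(7)²·|cos 88.7°| = 0.051026 m/s².

0.0510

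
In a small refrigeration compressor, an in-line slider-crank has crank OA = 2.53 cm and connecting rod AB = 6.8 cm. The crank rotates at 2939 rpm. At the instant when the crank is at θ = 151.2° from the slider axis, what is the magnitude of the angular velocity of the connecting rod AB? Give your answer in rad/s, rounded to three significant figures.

ω = 307.8 rad/s (converted from 2939 rpm).
The rod makes angle φ with the slider axis where L sinφ = r sinθ; differentiating, L cosφ·φ̇ = r ω cosθ.
L cosφ = √(L² − r² sin²θ) = 0.066899 m.
|ω_rod| = r ω |cosθ| / √(L² − r² sin²θ) = 0.0253·307.8·0.87631/0.066899 = 102 rad/s.

102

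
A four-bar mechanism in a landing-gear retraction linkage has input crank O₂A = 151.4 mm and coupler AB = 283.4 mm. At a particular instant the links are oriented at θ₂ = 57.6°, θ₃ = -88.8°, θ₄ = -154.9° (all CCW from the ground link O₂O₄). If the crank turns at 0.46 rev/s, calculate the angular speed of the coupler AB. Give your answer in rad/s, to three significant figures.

ω₂ = 2.89 rad/s (from 0.46 rev/s).
Differentiating the loop-closure r₂e^{iθ₂}+r₃e^{iθ₃}=r₁+r₄e^{iθ₄} gives r₂ω₂e^{iθ₂}+r₃ω₃e^{iθ₃}=r₄ω₄e^{iθ₄}.
Eliminating the other unknown: ω₃ = r₂ω₂ sin(θ₄−θ₂) / [r₃ sin(θ₃−θ₄)].
Numerator sine = +0.53730; denominator sine = +0.91425.
Result = 0.1514·2.89·(+0.53730) / (0.2834·(+0.91425)) = +0.90743 rad/s; magnitude 0.90743 rad/s.

0.907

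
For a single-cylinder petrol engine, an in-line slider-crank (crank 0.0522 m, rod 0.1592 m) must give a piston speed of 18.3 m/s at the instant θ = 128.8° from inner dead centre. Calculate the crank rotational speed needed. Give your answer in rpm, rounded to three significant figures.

For an in-line slider-crank, |v_piston| = rω|sinθ|·[1 + r cosθ/√(L² − r² sin²θ)].
With r = 0.0522 m, L = 0.1592 m, θ = 128.8°: the bracketed kinematic factor |dx/dθ| = 0.032036 m.
ω = v/|dx/dθ| = 18.3/0.032036 = 571.23 rad/s.
N = 60ω/(2π) = 5454.8 rpm.

5450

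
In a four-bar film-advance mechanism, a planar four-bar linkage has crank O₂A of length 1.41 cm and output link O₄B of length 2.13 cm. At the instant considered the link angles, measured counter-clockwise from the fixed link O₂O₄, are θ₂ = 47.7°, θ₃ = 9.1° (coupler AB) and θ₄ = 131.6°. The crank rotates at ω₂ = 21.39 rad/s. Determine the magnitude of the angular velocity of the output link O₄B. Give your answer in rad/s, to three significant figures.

ω₂ = 21.39 rad/s
Differentiating the loop-closure r₂e^{iθ₂}+r₃e^{iθ₃}=r₁+r₄e^{iθ₄} gives r₂ω₂e^{iθ₂}+r₃ω₃e^{iθ₃}=r₄ω₄e^{iθ₄}.
Eliminating the other unknown: ω₄ = r₂ω₂ sin(θ₂−θ₃) / [r₄ sin(θ₄−θ₃)].
Numerator sine = +0.62388; denominator sine = +0.84339.
Result = 0.0141·21.39·(+0.62388) / (0.0213·(+0.84339)) = +10.474 rad/s; magnitude 10.474 rad/s.

10.5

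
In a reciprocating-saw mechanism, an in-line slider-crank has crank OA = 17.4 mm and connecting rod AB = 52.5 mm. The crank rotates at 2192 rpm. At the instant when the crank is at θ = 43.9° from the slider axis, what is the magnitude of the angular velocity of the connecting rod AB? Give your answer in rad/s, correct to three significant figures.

56.3

ω = 229.5 rad/s (converted from 2192 rpm).
The rod makes angle φ with the slider axis where L sinφ = r sinθ; differentiating, L cosφ·φ̇ = r ω cosθ.
L cosφ = √(L² − r² sin²θ) = 0.051095 m.
|ω_rod| = r ω |cosθ| / √(L² − r² sin²θ) = 0.0174·229.5·0.72055/0.051095 = 56.326 rad/s.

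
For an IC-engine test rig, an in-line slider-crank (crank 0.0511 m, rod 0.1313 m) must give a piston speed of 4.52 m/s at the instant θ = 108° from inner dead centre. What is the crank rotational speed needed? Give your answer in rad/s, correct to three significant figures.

For an in-line slider-crank, |v_piston| = rω|sinθ|·[1 + r cosθ/√(L² − r² sin²θ)].
With r = 0.0511 m, L = 0.1313 m, θ = 108°: the bracketed kinematic factor |dx/dθ| = 0.042307 m.
ω = v/|dx/dθ| = 4.52/0.042307 = 106.84 rad/s.

107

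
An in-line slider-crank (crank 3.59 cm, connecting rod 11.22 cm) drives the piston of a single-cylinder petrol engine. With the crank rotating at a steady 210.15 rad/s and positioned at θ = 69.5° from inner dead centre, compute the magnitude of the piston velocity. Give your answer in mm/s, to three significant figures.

ω = 210.2 rad/s
For an in-line slider-crank, x = r cosθ + √(L² − r² sin²θ), so v = −rω sinθ·[1 + r cosθ/√(L² − r² sin²θ)].
With r = 0.0359 m, L = 0.1122 m, θ = 69.5°: √(L² − r² sin²θ) = 0.10704 m.
v = −0.0359·210.2·0.93667·[1 + 0.0359·0.35021/0.10704] = -7.8966 m/s.
|v| = 7.8966 m/s = 7896.6 mm/s.

7900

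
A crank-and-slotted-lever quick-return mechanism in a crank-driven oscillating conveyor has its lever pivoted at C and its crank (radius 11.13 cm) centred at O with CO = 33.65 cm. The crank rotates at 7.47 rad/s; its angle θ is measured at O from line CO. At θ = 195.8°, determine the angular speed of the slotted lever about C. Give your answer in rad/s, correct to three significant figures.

3.30

ω = 7.47 rad/s
Crank pin A relative to C: A = (d + r cosθ, r sinθ); lever angle φ = atan2(r sinθ, d + r cosθ).
Differentiating tanφ: φ̇ = rω(d cosθ + r)/(d² + r² + 2dr cosθ).
d² + r² + 2dr cosθ = |CA|² = 0.0535451 m²;  d cosθ + r = -0.21249 m.
|ω_lever| = |0.1113·7.47·-0.21249| / 0.0535451 = 3.2993 rad/s.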